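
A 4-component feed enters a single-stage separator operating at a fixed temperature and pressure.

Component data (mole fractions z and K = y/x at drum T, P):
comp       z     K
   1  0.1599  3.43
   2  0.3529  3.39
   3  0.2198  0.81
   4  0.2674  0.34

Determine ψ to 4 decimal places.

Rachford–Rice: g(ψ) = Σ zᵢ(Kᵢ−1)/(1+ψ(Kᵢ−1)) = 0.
Check two-phase: ΣzᵢKᵢ = 2.0137 > 1 and Σzᵢ/Kᵢ = 1.2085 > 1, so g(0) = 1.0137 > 0 and g(1) = -0.2085 < 0.
Newton–Raphson from ψ = 0.5:
  ψ = 0.5000: g = 0.25012, g' = -0.8800 → ψ = 0.7842
  ψ = 0.7842: g = 0.01225, g' = -0.8673 → ψ = 0.7984
  ψ = 0.7984: g = -0.00008, g' = -0.8791 → ψ = 0.7983
Converged at ψ = 0.7983.

ψ = 0.7983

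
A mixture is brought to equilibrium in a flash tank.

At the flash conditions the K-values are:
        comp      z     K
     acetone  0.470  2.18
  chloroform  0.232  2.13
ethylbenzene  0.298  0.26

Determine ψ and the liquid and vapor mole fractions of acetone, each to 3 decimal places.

ψ = 0.692, x_acetone = 0.259, y_acetone = 0.564

Rachford–Rice: g(ψ) = Σ zᵢ(Kᵢ−1)/(1+ψ(Kᵢ−1)) = 0.
Feasibility: ΣzᵢKᵢ = 1.596, Σzᵢ/Kᵢ = 1.471 — both > 1, two phases present.
Iterate (Newton) starting at ψ = 0.47:
  ψ = 0.470: g = 0.1899, g' = -0.781 → ψ = 0.713
  ψ = 0.713: g = -0.0206, g' = -1.015 → ψ = 0.693
  ψ = 0.693: g = -0.0004, g' = -0.979 → ψ = 0.692
Converged at ψ = 0.692.
Compositions from xᵢ = zᵢ/(1+ψ(Kᵢ−1)), yᵢ = Kᵢxᵢ:
  acetone: x = 0.259, y = 0.564
  chloroform: x = 0.130, y = 0.277
  ethylbenzene: x = 0.611, y = 0.159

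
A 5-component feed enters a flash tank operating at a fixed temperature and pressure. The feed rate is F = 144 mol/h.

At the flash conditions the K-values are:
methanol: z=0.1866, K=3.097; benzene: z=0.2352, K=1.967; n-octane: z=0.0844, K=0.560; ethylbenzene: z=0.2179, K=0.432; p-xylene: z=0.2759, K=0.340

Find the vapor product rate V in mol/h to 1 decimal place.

V = 42.7 mol/h

Newton–Raphson from ψ = 0.64:
  ψ = 0.6400: g = -0.25384, g' = -0.7989 → ψ = 0.3223
  ψ = 0.3223: g = -0.01916, g' = -0.7414 → ψ = 0.2964
  ψ = 0.2964: g = 0.00015, g' = -0.7539 → ψ = 0.2966
Converged at ψ = 0.2966.
Then V = ψ·F = 0.2966·144 = 42.7 mol/h and L = F − V = 101.3 mol/h.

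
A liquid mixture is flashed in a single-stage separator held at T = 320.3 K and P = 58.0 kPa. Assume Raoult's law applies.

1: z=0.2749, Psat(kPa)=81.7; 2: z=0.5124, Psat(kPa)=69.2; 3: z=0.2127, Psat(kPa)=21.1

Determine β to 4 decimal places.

β = 0.4329

Raoult's law: Kᵢ = Pᵢˢᵃᵗ/P = Pᵢˢᵃᵗ/58.0.
  K_1 = 81.7/58.0 = 1.408621, K_2 = 69.2/58.0 = 1.193103, K_3 = 21.1/58.0 = 0.363793
Rachford–Rice: g(β) = Σ zᵢ(Kᵢ−1)/(1+β(Kᵢ−1)) = 0.
g(0) = ΣzᵢKᵢ − 1 = 0.0760 and g(1) = 1 − Σzᵢ/Kᵢ = -0.2093, so a root lies in (0, 1).
Newton–Raphson from β = 0.5:
  β = 0.5000: g = -0.01494, g' = -0.2327 → β = 0.4358
  β = 0.4358: g = -0.00062, g' = -0.2141 → β = 0.4329
Converged at β = 0.4329.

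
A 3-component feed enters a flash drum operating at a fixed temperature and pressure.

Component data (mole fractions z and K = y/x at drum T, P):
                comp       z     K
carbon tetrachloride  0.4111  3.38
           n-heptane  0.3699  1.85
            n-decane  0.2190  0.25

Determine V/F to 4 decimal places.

V/F = 0.8892

Rachford–Rice: g(V/F) = Σ zᵢ(Kᵢ−1)/(1+V/F(Kᵢ−1)) = 0.
Check two-phase: ΣzᵢKᵢ = 2.1286 > 1 and Σzᵢ/Kᵢ = 1.1976 > 1, so g(0) = 1.1286 > 0 and g(1) = -0.1976 < 0.
Newton iteration, V/F⁰ = 0.5:
  V/F = 0.5000: g = 0.40461, g' = -0.9325 → V/F = 0.9339
  V/F = 0.9339: g = -0.06939, g' = -1.6799 → V/F = 0.8926
  V/F = 0.8926: g = -0.00495, g' = -1.4523 → V/F = 0.8892
Converged at V/F = 0.8892.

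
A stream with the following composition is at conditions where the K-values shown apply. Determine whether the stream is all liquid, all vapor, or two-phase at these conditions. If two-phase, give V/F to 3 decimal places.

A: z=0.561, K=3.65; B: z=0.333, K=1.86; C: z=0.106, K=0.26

all vapor

ΣzᵢKᵢ = 2.695; Σzᵢ/Kᵢ = 0.740.
Since Σzᵢ/Kᵢ < 1 the mixture is above its dew point — single vapor phase.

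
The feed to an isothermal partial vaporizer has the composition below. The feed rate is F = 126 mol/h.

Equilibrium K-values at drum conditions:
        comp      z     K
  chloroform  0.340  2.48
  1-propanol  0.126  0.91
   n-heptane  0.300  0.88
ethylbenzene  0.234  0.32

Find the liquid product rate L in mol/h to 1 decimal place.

L = 63.5 mol/h

Newton–Raphson from β = 0.6:
  β = 0.600: g = -0.0530, g' = -0.524 → β = 0.499
  β = 0.499: g = -0.0014, g' = -0.500 → β = 0.496
Converged at β = 0.496.
Then V = β·F = 0.4959·126 = 62.5 mol/h and L = F − V = 63.5 mol/h.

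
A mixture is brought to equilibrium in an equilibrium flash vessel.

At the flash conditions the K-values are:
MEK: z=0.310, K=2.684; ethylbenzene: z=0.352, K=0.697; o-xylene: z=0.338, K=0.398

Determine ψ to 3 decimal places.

ψ = 0.270

Newton iteration, ψ⁰ = 0.62:
  ψ = 0.620: g = -0.2006, g' = -0.571 → ψ = 0.269
  ψ = 0.269: g = 0.0005, g' = -0.629 → ψ = 0.270
Converged at ψ = 0.270.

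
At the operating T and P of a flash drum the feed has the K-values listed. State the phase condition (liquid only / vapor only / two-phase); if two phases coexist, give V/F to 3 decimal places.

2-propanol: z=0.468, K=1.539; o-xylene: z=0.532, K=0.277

ΣzᵢKᵢ = 0.868; Σzᵢ/Kᵢ = 2.225.
Since ΣzᵢKᵢ < 1 the mixture is below its bubble point — single liquid phase.

liquid only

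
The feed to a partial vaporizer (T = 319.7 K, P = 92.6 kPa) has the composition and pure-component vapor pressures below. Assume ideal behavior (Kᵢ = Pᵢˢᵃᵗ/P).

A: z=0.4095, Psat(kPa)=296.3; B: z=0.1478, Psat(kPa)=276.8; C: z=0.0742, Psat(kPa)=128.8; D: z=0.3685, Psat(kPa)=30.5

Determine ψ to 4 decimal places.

ψ = 0.7339

Raoult's law: Kᵢ = Pᵢˢᵃᵗ/P = Pᵢˢᵃᵗ/92.6.
  K_A = 296.3/92.6 = 3.199784, K_B = 276.8/92.6 = 2.989201, K_C = 128.8/92.6 = 1.390929, K_D = 30.5/92.6 = 0.329374
Newton–Raphson from ψ = 0.5:
  ψ = 0.5000: g = 0.22885, g' = -0.9794 → ψ = 0.7337
  ψ = 0.7337: g = 0.00023, g' = -1.0358 → ψ = 0.7339
Converged at ψ = 0.7339.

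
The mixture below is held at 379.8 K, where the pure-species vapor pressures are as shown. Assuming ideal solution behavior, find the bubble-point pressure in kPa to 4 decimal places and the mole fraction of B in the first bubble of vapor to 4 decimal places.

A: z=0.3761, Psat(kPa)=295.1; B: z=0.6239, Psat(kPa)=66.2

Pbub = 152.2893 kPa, y_B = 0.2712

At the bubble point ψ → 0, so ΣzᵢKᵢ = 1 with Kᵢ = Pᵢˢᵃᵗ/P ⇒ P = ΣzᵢPᵢˢᵃᵗ.
P = 0.3761·295.1 + 0.6239·66.2 = 152.2893 kPa
yᵢ = zᵢPᵢˢᵃᵗ/P ⇒ y_B = 0.6239·66.2/152.2893 = 0.2712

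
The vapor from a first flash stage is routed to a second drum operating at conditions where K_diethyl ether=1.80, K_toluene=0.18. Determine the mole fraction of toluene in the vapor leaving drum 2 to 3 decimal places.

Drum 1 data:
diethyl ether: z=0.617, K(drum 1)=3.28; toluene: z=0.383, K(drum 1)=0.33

y_toluene (drum 2) = 0.089

Drum 1:
Let ψ₁ = V/F and solve Σ zᵢ(Kᵢ−1)/(1+ψ₁(Kᵢ−1)) = 0.
Feasibility: ΣzᵢKᵢ = 2.150, Σzᵢ/Kᵢ = 1.349 — both > 1, two phases present.
Binary case is linear: z₁(K₁−1)(1+ψ₁(K₂−1)) + z₂(K₂−1)(1+ψ₁(K₁−1)) = 0
⇒ ψ₁ = [z₁(K₁−1)+z₂(K₂−1)] / [−(K₁−1)(K₂−1)] = 1.1501/1.5276 = 0.753
Drum-1 compositions:
  diethyl ether: x = 0.227, y = 0.745
  toluene: x = 0.773, y = 0.255
Drum-2 feed = drum-1 vapor: z₂ = (0.7449, 0.2551).
Drum 2:
Binary case is linear: z₁(K₁−1)(1+ψ₂(K₂−1)) + z₂(K₂−1)(1+ψ₂(K₁−1)) = 0
⇒ ψ₂ = [z₁(K₁−1)+z₂(K₂−1)] / [−(K₁−1)(K₂−1)] = 0.3868/0.6560 = 0.590
  diethyl ether: x = 0.506, y = 0.911
  toluene: x = 0.494, y = 0.089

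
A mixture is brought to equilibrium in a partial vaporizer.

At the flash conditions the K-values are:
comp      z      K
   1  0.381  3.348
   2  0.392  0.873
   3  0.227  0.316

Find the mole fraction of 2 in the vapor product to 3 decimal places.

y_2 = 0.375

Rachford–Rice: g(V/F) = Σ zᵢ(Kᵢ−1)/(1+V/F(Kᵢ−1)) = 0.
g(0) = ΣzᵢKᵢ − 1 = 0.690 and g(1) = 1 − Σzᵢ/Kᵢ = -0.281, so a root lies in (0, 1).
Newton iteration, V/F⁰ = 0.44:
  V/F = 0.440: g = 0.1652, g' = -0.733 → V/F = 0.665
  V/F = 0.665: g = 0.0097, g' = -0.685 → V/F = 0.680
Converged at V/F = 0.680.
Compositions from xᵢ = zᵢ/(1+V/F(Kᵢ−1)), yᵢ = Kᵢxᵢ:
  1: x = 0.147, y = 0.491
  2: x = 0.429, y = 0.375
  3: x = 0.424, y = 0.134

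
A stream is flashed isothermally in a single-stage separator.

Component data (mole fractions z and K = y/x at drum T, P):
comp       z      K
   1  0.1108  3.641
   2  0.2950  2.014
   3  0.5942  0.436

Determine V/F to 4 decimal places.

V/F = 0.2846

Rachford–Rice: g(V/F) = Σ zᵢ(Kᵢ−1)/(1+V/F(Kᵢ−1)) = 0.
Check two-phase: ΣzᵢKᵢ = 1.2566 > 1 and Σzᵢ/Kᵢ = 1.5397 > 1, so g(0) = 0.2566 > 0 and g(1) = -0.5397 < 0.
Iterate (Newton) starting at V/F = 0.46:
  V/F = 0.4600: g = -0.11643, g' = -0.6432 → V/F = 0.2790
  V/F = 0.2790: g = 0.00394, g' = -0.7067 → V/F = 0.2846
Converged at V/F = 0.2846.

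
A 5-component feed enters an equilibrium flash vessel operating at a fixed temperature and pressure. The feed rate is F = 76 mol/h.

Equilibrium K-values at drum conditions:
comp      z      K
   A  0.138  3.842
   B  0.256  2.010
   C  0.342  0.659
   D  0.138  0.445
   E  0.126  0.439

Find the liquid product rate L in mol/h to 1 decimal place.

L = 39.6 mol/h

Newton iteration, ψ⁰ = 0.5:
  ψ = 0.500: g = -0.0110, g' = -0.521 → ψ = 0.479
Converged at ψ = 0.479.
Then V = ψ·F = 0.4790·76 = 36.4 mol/h and L = F − V = 39.6 mol/h.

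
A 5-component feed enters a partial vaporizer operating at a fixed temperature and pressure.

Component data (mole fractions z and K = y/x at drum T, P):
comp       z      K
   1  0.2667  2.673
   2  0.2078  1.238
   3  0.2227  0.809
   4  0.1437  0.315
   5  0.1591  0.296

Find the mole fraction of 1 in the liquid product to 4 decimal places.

x_1 = 0.1672

Rachford–Rice: g(ψ) = Σ zᵢ(Kᵢ−1)/(1+ψ(Kᵢ−1)) = 0.
g(0) = ΣzᵢKᵢ − 1 = 0.2427 and g(1) = 1 − Σzᵢ/Kᵢ = -0.5366, so a root lies in (0, 1).
Newton–Raphson from ψ = 0.5:
  ψ = 0.5000: g = -0.08243, g' = -0.5844 → ψ = 0.3589
  ψ = 0.3589: g = -0.00174, g' = -0.5705 → ψ = 0.3559
Converged at ψ = 0.3559.
Compositions from xᵢ = zᵢ/(1+ψ(Kᵢ−1)), yᵢ = Kᵢxᵢ:
  1: x = 0.1672, y = 0.4468
  2: x = 0.1916, y = 0.2372
  3: x = 0.2389, y = 0.1933
  4: x = 0.1900, y = 0.0599
  5: x = 0.2123, y = 0.0628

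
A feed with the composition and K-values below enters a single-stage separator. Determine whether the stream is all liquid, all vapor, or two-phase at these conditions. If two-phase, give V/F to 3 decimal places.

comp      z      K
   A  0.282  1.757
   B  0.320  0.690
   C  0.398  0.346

ΣzᵢKᵢ = 0.854; Σzᵢ/Kᵢ = 1.775.
Since ΣzᵢKᵢ < 1 the mixture is below its bubble point — single liquid phase.

all liquid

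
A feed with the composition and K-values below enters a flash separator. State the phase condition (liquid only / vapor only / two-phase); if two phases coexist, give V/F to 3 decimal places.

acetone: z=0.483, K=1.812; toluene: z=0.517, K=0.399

ΣzᵢKᵢ = 1.081; Σzᵢ/Kᵢ = 1.562.
Both exceed 1, so a two-phase solution exists.
Rachford–Rice: g(ψ) = Σ zᵢ(Kᵢ−1)/(1+ψ(Kᵢ−1)) = 0.
Iterate (Newton) starting at ψ = 0.5:
  ψ = 0.500: g = -0.1653, g' = -0.543 → ψ = 0.196
  ψ = 0.196: g = -0.0136, g' = -0.477 → ψ = 0.167
Converged at ψ = 0.167.

two-phase, V/F = 0.167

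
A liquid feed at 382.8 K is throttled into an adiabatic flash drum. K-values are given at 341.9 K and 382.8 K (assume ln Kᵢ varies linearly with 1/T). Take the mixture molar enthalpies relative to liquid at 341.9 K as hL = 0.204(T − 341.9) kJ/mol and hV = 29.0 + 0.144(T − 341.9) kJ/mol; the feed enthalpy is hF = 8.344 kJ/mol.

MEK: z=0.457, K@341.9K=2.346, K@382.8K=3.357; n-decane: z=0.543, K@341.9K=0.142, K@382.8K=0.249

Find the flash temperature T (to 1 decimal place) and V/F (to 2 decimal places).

Adiabatic flash: solve Rachford–Rice at each trial T, then check hF = ψ·hV(T) + (1−ψ)·hL(T).
  T = 341.9 K: K = (2.346, 0.142), RR gives ψ = 0.129, H_out = 3.747 kJ/mol
  T = 382.8 K: K = (3.357, 0.249), RR gives ψ = 0.378, H_out = 18.382 kJ/mol
  T = 362.4 K: K = (2.836, 0.191), RR gives ψ = 0.269, H_out = 11.660 kJ/mol
  T = 352.1 K: K = (2.585, 0.165), RR gives ψ = 0.205, H_out = 7.901 kJ/mol
  T = 357.2 K: K = (2.708, 0.178), RR gives ψ = 0.238, H_out = 9.805 kJ/mol
  T = 354.6 K: K = (2.645, 0.171), RR gives ψ = 0.222, H_out = 8.847 kJ/mol
  T = 353.4 K: K = (2.617, 0.168), RR gives ψ = 0.214, H_out = 8.396 kJ/mol
Linear interpolation between T = 352.1 (H_out = 7.901) and T = 353.4 (H_out = 8.396) on hF = 8.344 gives T ≈ 353.3 K, at which ψ = 0.21.

T = 353.3 K, V/F = 0.21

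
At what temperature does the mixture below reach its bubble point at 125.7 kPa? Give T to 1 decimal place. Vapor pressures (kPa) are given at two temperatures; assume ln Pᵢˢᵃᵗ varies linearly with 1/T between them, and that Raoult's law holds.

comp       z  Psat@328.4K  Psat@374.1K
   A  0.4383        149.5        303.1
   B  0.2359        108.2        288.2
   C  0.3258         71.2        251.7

T = 332.8 K

Bubble-point temperature: ΣzᵢPᵢˢᵃᵗ(T) = P. Interpolate ln Pᵢˢᵃᵗ = aᵢ + bᵢ/T.
  T = 328.4 K: ΣzᵢPᵢˢᵃᵗ = 114.25 kPa
  T = 374.1 K: ΣzᵢPᵢˢᵃᵗ = 282.84 kPa
  T = 351.2 K: ΣzᵢPᵢˢᵃᵗ = 183.74 kPa
  T = 339.8 K: ΣzᵢPᵢˢᵃᵗ = 145.78 kPa
  T = 334.1 K: ΣzᵢPᵢˢᵃᵗ = 129.26 kPa
  T = 331.2 K: ΣzᵢPᵢˢᵃᵗ = 121.44 kPa
Interpolating between 331.2 K and 334.1 K gives T ≈ 332.8 K.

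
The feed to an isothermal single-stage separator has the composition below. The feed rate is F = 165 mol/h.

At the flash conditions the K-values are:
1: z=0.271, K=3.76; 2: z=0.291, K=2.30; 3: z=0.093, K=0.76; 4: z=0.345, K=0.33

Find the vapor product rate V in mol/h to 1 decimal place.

V = 113.9 mol/h

Iterate (Newton) starting at ψ = 0.44:
  ψ = 0.440: g = 0.2257, g' = -0.938 → ψ = 0.681
  ψ = 0.681: g = 0.0090, g' = -0.919 → ψ = 0.690
Converged at ψ = 0.690.
Then V = ψ·F = 0.6903·165 = 113.9 mol/h and L = F − V = 51.1 mol/h.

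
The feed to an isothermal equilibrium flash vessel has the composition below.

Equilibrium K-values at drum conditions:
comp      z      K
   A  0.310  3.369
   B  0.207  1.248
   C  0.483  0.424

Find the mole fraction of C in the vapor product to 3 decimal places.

y_C = 0.285

Iterate (Newton) starting at ψ = 0.5:
  ψ = 0.500: g = -0.0089, g' = -0.691 → ψ = 0.487
Converged at ψ = 0.487.
Compositions from xᵢ = zᵢ/(1+ψ(Kᵢ−1)), yᵢ = Kᵢxᵢ:
  A: x = 0.144, y = 0.485
  B: x = 0.185, y = 0.230
  C: x = 0.671, y = 0.285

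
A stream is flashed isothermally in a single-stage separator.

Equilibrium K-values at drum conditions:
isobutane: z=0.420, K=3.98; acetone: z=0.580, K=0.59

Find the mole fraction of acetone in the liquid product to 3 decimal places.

x_acetone = 0.879

Material balance + equilibrium reduce to Σ zᵢ(Kᵢ−1)/(1+ψ(Kᵢ−1)) = 0.
Check two-phase: ΣzᵢKᵢ = 2.014 > 1 and Σzᵢ/Kᵢ = 1.089 > 1, so g(0) = 1.014 > 0 and g(1) = -0.089 < 0.
Binary case is linear: z₁(K₁−1)(1+ψ(K₂−1)) + z₂(K₂−1)(1+ψ(K₁−1)) = 0
⇒ ψ = [z₁(K₁−1)+z₂(K₂−1)] / [−(K₁−1)(K₂−1)] = 1.0138/1.2218 = 0.830
Compositions from xᵢ = zᵢ/(1+ψ(Kᵢ−1)), yᵢ = Kᵢxᵢ:
  isobutane: x = 0.121, y = 0.481
  acetone: x = 0.879, y = 0.519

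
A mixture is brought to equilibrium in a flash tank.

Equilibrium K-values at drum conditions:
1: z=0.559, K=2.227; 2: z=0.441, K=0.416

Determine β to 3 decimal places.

Material balance + equilibrium reduce to Σ zᵢ(Kᵢ−1)/(1+β(Kᵢ−1)) = 0.
g(0) = ΣzᵢKᵢ − 1 = 0.428 and g(1) = 1 − Σzᵢ/Kᵢ = -0.311, so a root lies in (0, 1).
Newton–Raphson from β = 0.32:
  β = 0.320: g = 0.1758, g' = -0.661 → β = 0.586
  β = 0.586: g = 0.0076, g' = -0.632 → β = 0.598
Converged at β = 0.598.

β = 0.598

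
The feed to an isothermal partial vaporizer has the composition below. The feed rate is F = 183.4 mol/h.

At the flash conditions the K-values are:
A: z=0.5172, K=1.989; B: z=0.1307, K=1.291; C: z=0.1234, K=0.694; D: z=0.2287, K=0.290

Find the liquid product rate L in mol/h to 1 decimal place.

L = 65.8 mol/h

Material balance + equilibrium reduce to Σ zᵢ(Kᵢ−1)/(1+V/F(Kᵢ−1)) = 0.
Feasibility: ΣzᵢKᵢ = 1.3494, Σzᵢ/Kᵢ = 1.3277 — both > 1, two phases present.
Newton iteration, V/F⁰ = 0.6:
  V/F = 0.6000: g = 0.02426, g' = -0.5745 → V/F = 0.6422
  V/F = 0.6422: g = -0.00061, g' = -0.6045 → V/F = 0.6412
Converged at V/F = 0.6412.
Then V = V/F·F = 0.6412·183.4 = 117.6 mol/h and L = F − V = 65.8 mol/h.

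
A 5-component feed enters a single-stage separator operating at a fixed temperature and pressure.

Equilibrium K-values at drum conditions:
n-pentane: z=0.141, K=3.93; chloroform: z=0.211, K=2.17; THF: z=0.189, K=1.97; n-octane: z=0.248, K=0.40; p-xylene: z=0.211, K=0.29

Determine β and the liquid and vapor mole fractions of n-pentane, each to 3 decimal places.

Newton iteration, β⁰ = 0.5:
  β = 0.500: g = 0.0020, g' = -0.833 → β = 0.502
Converged at β = 0.502.
Compositions from xᵢ = zᵢ/(1+β(Kᵢ−1)), yᵢ = Kᵢxᵢ:
  n-pentane: x = 0.057, y = 0.224
  chloroform: x = 0.133, y = 0.288
  THF: x = 0.127, y = 0.250
  n-octane: x = 0.355, y = 0.142
  p-xylene: x = 0.328, y = 0.095

β = 0.502, x_n-pentane = 0.057, y_n-pentane = 0.224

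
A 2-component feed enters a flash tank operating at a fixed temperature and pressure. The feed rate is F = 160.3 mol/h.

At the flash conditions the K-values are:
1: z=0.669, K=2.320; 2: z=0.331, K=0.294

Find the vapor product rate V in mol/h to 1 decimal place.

V = 111.7 mol/h

Binary case is linear: z₁(K₁−1)(1+β(K₂−1)) + z₂(K₂−1)(1+β(K₁−1)) = 0
⇒ β = [z₁(K₁−1)+z₂(K₂−1)] / [−(K₁−1)(K₂−1)] = 0.6494/0.9319 = 0.697
Then V = β·F = 0.6968·160.3 = 111.7 mol/h and L = F − V = 48.6 mol/h.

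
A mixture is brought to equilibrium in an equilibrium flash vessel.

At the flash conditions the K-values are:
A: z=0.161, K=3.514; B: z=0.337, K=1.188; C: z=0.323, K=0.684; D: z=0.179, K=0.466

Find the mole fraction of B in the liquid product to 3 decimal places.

Let ψ = V/F and solve Σ zᵢ(Kᵢ−1)/(1+ψ(Kᵢ−1)) = 0.
Feasibility: ΣzᵢKᵢ = 1.270, Σzᵢ/Kᵢ = 1.186 — both > 1, two phases present.
Newton–Raphson from ψ = 0.37:
  ψ = 0.370: g = 0.0342, g' = -0.404 → ψ = 0.455
  ψ = 0.455: g = 0.0018, g' = -0.365 → ψ = 0.460
Converged at ψ = 0.460.
Compositions from xᵢ = zᵢ/(1+ψ(Kᵢ−1)), yᵢ = Kᵢxᵢ:
  A: x = 0.075, y = 0.262
  B: x = 0.310, y = 0.369
  C: x = 0.378, y = 0.258
  D: x = 0.237, y = 0.111

x_B = 0.310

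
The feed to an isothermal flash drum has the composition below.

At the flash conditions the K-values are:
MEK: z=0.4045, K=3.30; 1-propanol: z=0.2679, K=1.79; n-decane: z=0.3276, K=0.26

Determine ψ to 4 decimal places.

ψ = 0.6911

Let ψ = V/F and solve Σ zᵢ(Kᵢ−1)/(1+ψ(Kᵢ−1)) = 0.
g(0) = ΣzᵢKᵢ − 1 = 0.8996 and g(1) = 1 − Σzᵢ/Kᵢ = -0.5322, so a root lies in (0, 1).
Newton–Raphson from ψ = 0.5:
  ψ = 0.5000: g = 0.19963, g' = -1.0008 → ψ = 0.6995
  ψ = 0.6995: g = -0.00961, g' = -1.1547 → ψ = 0.6911
Converged at ψ = 0.6911.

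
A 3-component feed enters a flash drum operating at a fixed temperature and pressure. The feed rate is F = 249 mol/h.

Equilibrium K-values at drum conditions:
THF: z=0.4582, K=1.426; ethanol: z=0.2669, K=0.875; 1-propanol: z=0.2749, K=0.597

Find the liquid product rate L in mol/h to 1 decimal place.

L = 150.2 mol/h

Newton iteration, ψ⁰ = 0.4:
  ψ = 0.4000: g = -0.00042, g' = -0.1288 → ψ = 0.3967
Converged at ψ = 0.3967.
Then V = ψ·F = 0.3967·249 = 98.8 mol/h and L = F − V = 150.2 mol/h.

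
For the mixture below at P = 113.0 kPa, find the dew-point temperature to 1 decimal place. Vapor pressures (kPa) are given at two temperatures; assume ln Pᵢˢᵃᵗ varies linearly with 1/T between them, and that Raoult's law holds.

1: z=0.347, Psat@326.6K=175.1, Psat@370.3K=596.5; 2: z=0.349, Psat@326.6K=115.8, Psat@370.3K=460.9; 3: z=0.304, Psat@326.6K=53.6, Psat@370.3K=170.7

T = 332.5 K

Dew-point temperature: Σzᵢ·P/Pᵢˢᵃᵗ(T) = 1. Interpolate ln Pᵢˢᵃᵗ = aᵢ + bᵢ/T.
  T = 326.6 K: ΣzᵢP/Pᵢˢᵃᵗ = 1.2054
  T = 370.3 K: ΣzᵢP/Pᵢˢᵃᵗ = 0.3525
  T = 348.5 K: ΣzᵢP/Pᵢˢᵃᵗ = 0.6257
  T = 337.6 K: ΣzᵢP/Pᵢˢᵃᵗ = 0.8577
  T = 332.1 K: ΣzᵢP/Pᵢˢᵃᵗ = 1.0138
  T = 334.9 K: ΣzᵢP/Pᵢˢᵃᵗ = 0.9304
  T = 333.5 K: ΣzᵢP/Pᵢˢᵃᵗ = 0.9711
  T = 332.8 K: ΣzᵢP/Pᵢˢᵃᵗ = 0.9922
Interpolating between 332.1 K and 332.8 K gives T ≈ 332.5 K.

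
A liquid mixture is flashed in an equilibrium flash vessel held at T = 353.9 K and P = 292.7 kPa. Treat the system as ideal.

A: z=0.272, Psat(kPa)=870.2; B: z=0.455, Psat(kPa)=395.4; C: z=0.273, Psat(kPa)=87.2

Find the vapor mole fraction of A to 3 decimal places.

y_A = 0.349

Raoult's law: Kᵢ = Pᵢˢᵃᵗ/P = Pᵢˢᵃᵗ/292.7.
  K_A = 870.2/292.7 = 2.97301, K_B = 395.4/292.7 = 1.35087, K_C = 87.2/292.7 = 0.29792
Rachford–Rice: g(V/F) = Σ zᵢ(Kᵢ−1)/(1+V/F(Kᵢ−1)) = 0.
g(0) = ΣzᵢKᵢ − 1 = 0.505 and g(1) = 1 − Σzᵢ/Kᵢ = -0.345, so a root lies in (0, 1).
Newton iteration, V/F⁰ = 0.5:
  V/F = 0.500: g = 0.1106, g' = -0.628 → V/F = 0.676
  V/F = 0.676: g = -0.0058, g' = -0.719 → V/F = 0.668
Converged at V/F = 0.668.
Compositions from xᵢ = zᵢ/(1+V/F(Kᵢ−1)), yᵢ = Kᵢxᵢ:
  A: x = 0.117, y = 0.349
  B: x = 0.369, y = 0.498
  C: x = 0.514, y = 0.153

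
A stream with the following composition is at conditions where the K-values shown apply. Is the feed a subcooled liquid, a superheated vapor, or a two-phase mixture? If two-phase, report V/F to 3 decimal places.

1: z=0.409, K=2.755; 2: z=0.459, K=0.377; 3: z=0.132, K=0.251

ΣzᵢKᵢ = 1.333; Σzᵢ/Kᵢ = 1.892.
Both exceed 1, so a two-phase solution exists.
Newton iteration, ψ⁰ = 0.61:
  ψ = 0.610: g = -0.2966, g' = -1.008 → ψ = 0.316
  ψ = 0.316: g = -0.0237, g' = -0.925 → ψ = 0.290
Converged at ψ = 0.290.

two-phase, V/F = 0.290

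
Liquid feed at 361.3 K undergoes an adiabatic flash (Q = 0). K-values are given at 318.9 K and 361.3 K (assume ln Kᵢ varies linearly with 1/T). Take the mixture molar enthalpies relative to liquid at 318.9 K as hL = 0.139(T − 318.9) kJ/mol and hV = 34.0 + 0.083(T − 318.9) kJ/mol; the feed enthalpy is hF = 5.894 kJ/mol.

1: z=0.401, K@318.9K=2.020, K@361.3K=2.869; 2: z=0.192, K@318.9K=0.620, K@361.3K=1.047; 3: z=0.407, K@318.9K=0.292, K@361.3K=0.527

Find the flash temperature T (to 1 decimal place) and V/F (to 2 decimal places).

T = 323.7 K, V/F = 0.15

Adiabatic flash: solve Rachford–Rice at each trial T, then check hF = ψ·hV(T) + (1−ψ)·hL(T).
  T = 318.9 K: K = (2.020, 0.620, 0.292), RR gives ψ = 0.076, H_out = 2.580 kJ/mol
  T = 361.3 K: K = (2.869, 1.047, 0.527), RR gives ψ = 0.799, H_out = 31.150 kJ/mol
  T = 340.1 K: K = (2.434, 0.819, 0.400), RR gives ψ = 0.411, H_out = 16.420 kJ/mol
  T = 329.5 K: K = (2.224, 0.716, 0.343), RR gives ψ = 0.246, H_out = 9.679 kJ/mol
  T = 324.2 K: K = (2.121, 0.667, 0.317), RR gives ψ = 0.163, H_out = 6.215 kJ/mol
  T = 321.5 K: K = (2.069, 0.643, 0.304), RR gives ψ = 0.119, H_out = 4.391 kJ/mol
  T = 322.9 K: K = (2.096, 0.655, 0.311), RR gives ψ = 0.142, H_out = 5.343 kJ/mol
Linear interpolation between T = 322.9 (H_out = 5.343) and T = 324.2 (H_out = 6.215) on hF = 5.894 gives T ≈ 323.7 K, at which ψ = 0.15.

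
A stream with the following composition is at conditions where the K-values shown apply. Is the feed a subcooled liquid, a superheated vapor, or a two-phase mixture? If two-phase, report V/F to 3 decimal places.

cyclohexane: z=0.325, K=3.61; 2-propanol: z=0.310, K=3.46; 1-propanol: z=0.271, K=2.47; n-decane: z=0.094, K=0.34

superheated vapor

ΣzᵢKᵢ = 2.947; Σzᵢ/Kᵢ = 0.566.
Since Σzᵢ/Kᵢ < 1 the mixture is above its dew point — single vapor phase.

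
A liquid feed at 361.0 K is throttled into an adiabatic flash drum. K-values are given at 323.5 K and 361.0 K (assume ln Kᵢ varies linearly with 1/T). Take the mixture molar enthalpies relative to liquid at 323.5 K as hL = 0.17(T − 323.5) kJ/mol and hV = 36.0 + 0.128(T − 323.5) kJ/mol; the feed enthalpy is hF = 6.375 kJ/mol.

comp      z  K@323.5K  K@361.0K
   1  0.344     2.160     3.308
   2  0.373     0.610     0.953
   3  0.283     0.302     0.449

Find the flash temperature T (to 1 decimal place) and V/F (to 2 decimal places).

Adiabatic flash: solve Rachford–Rice at each trial T, then check hF = ψ·hV(T) + (1−ψ)·hL(T).
  T = 323.5 K: K = (2.160, 0.610, 0.302), RR gives ψ = 0.090, H_out = 3.227 kJ/mol
  T = 361.0 K: K = (3.308, 0.953, 0.449), RR gives ψ = 0.764, H_out = 32.664 kJ/mol
  T = 342.2 K: K = (2.703, 0.771, 0.372), RR gives ψ = 0.430, H_out = 18.331 kJ/mol
  T = 332.9 K: K = (2.425, 0.689, 0.336), RR gives ψ = 0.267, H_out = 11.119 kJ/mol
  T = 328.2 K: K = (2.291, 0.649, 0.319), RR gives ψ = 0.181, H_out = 7.289 kJ/mol
  T = 325.9 K: K = (2.226, 0.630, 0.311), RR gives ψ = 0.137, H_out = 5.336 kJ/mol
Linear interpolation between T = 325.9 (H_out = 5.336) and T = 328.2 (H_out = 7.289) on hF = 6.375 gives T ≈ 327.1 K, at which ψ = 0.16.

T = 327.1 K, V/F = 0.16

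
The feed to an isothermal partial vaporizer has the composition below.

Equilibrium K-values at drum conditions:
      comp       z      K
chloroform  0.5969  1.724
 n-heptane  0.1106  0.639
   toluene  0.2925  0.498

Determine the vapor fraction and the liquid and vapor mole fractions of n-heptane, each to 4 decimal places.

Material balance + equilibrium reduce to Σ zᵢ(Kᵢ−1)/(1+ψ(Kᵢ−1)) = 0.
g(0) = ΣzᵢKᵢ − 1 = 0.2454 and g(1) = 1 − Σzᵢ/Kᵢ = -0.1067, so a root lies in (0, 1).
Newton–Raphson from ψ = 0.31:
  ψ = 0.3100: g = 0.13409, g' = -0.3304 → ψ = 0.7159
  ψ = 0.7159: g = 0.00158, g' = -0.3415 → ψ = 0.7205
Converged at ψ = 0.7205.
Compositions from xᵢ = zᵢ/(1+ψ(Kᵢ−1)), yᵢ = Kᵢxᵢ:
  chloroform: x = 0.3923, y = 0.6763
  n-heptane: x = 0.1495, y = 0.0955
  toluene: x = 0.4582, y = 0.2282

ψ = 0.7205, x_n-heptane = 0.1495, y_n-heptane = 0.0955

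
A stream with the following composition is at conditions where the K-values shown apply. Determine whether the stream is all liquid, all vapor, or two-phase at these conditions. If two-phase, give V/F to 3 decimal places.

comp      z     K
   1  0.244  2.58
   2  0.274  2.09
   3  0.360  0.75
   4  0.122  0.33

ΣzᵢKᵢ = 1.512; Σzᵢ/Kᵢ = 1.075.
Both exceed 1, so a two-phase solution exists.
Let ψ = V/F and solve Σ zᵢ(Kᵢ−1)/(1+ψ(Kᵢ−1)) = 0.
Newton–Raphson from ψ = 0.43:
  ψ = 0.430: g = 0.2172, g' = -0.503 → ψ = 0.862
  ψ = 0.862: g = 0.0091, g' = -0.539 → ψ = 0.879
  ψ = 0.879: g = -0.0001, g' = -0.552 → ψ = 0.878
Converged at ψ = 0.878.

two-phase, V/F = 0.878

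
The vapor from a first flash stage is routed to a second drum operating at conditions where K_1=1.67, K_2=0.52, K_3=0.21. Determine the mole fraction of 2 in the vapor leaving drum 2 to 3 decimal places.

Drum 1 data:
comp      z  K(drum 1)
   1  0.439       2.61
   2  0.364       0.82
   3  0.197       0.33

Drum 1:
Newton iteration, ψ₁⁰ = 0.4:
  ψ₁ = 0.400: g = 0.1790, g' = -0.600 → ψ₁ = 0.698
  ψ₁ = 0.698: g = 0.0097, g' = -0.580 → ψ₁ = 0.715
Converged at ψ₁ = 0.715.
Drum-1 compositions:
  1: x = 0.204, y = 0.533
  2: x = 0.418, y = 0.343
  3: x = 0.378, y = 0.125
Drum-2 feed = drum-1 vapor: z₂ = (0.5326, 0.3426, 0.1248).
Drum 2:
Newton–Raphson from ψ₂ = 0.5:
  ψ₂ = 0.500: g = -0.1120, g' = -0.484 → ψ₂ = 0.268
  ψ₂ = 0.268: g = -0.0114, g' = -0.401 → ψ₂ = 0.240
Converged at ψ₂ = 0.240.
  1: x = 0.459, y = 0.766
  2: x = 0.387, y = 0.201
  3: x = 0.154, y = 0.032

y_2 (drum 2) = 0.201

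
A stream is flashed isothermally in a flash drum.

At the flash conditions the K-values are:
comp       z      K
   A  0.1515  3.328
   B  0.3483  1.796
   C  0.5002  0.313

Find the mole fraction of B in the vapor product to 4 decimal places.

y_B = 0.5055

Newton iteration, ψ⁰ = 0.5:
  ψ = 0.5000: g = -0.16214, g' = -0.8360 → ψ = 0.3061
  ψ = 0.3061: g = -0.00624, g' = -0.8012 → ψ = 0.2983
Converged at ψ = 0.2983.
Compositions from xᵢ = zᵢ/(1+ψ(Kᵢ−1)), yᵢ = Kᵢxᵢ:
  A: x = 0.0894, y = 0.2976
  B: x = 0.2815, y = 0.5055
  C: x = 0.6291, y = 0.1969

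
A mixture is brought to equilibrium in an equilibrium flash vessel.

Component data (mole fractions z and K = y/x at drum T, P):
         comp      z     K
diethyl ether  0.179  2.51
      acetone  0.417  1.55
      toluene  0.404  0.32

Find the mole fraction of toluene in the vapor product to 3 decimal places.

y_toluene = 0.172

Let ψ = V/F and solve Σ zᵢ(Kᵢ−1)/(1+ψ(Kᵢ−1)) = 0.
Check two-phase: ΣzᵢKᵢ = 1.225 > 1 and Σzᵢ/Kᵢ = 1.603 > 1, so g(0) = 0.225 > 0 and g(1) = -0.603 < 0.
Newton iteration, ψ⁰ = 0.5:
  ψ = 0.500: g = -0.0823, g' = -0.639 → ψ = 0.371
  ψ = 0.371: g = -0.0038, g' = -0.589 → ψ = 0.365
Converged at ψ = 0.365.
Compositions from xᵢ = zᵢ/(1+ψ(Kᵢ−1)), yᵢ = Kᵢxᵢ:
  diethyl ether: x = 0.115, y = 0.290
  acetone: x = 0.347, y = 0.538
  toluene: x = 0.537, y = 0.172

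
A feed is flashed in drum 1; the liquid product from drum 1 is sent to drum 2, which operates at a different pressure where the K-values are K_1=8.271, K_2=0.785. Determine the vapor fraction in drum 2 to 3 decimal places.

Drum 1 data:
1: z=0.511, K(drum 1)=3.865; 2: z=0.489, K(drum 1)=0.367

Drum 1:
Let ψ₁ = V/F and solve Σ zᵢ(Kᵢ−1)/(1+ψ₁(Kᵢ−1)) = 0.
Feasibility: ΣzᵢKᵢ = 2.154, Σzᵢ/Kᵢ = 1.465 — both > 1, two phases present.
Newton–Raphson from ψ₁ = 0.32:
  ψ₁ = 0.320: g = 0.3756, g' = -1.450 → ψ₁ = 0.579
  ψ₁ = 0.579: g = 0.0619, g' = -1.082 → ψ₁ = 0.636
  ψ₁ = 0.636: g = 0.0003, g' = -1.076 → ψ₁ = 0.637
Converged at ψ₁ = 0.637.
Drum-1 compositions:
  1: x = 0.181, y = 0.699
  2: x = 0.819, y = 0.301
Drum-2 feed = drum-1 liquid: z₂ = (0.1810, 0.8190).
Drum 2:
Material balance + equilibrium reduce to Σ zᵢ(Kᵢ−1)/(1+ψ₂(Kᵢ−1)) = 0.
Check two-phase: ΣzᵢKᵢ = 2.140 > 1 and Σzᵢ/Kᵢ = 1.065 > 1, so g(0) = 1.140 > 0 and g(1) = -0.065 < 0.
Binary case is linear: z₁(K₁−1)(1+ψ₂(K₂−1)) + z₂(K₂−1)(1+ψ₂(K₁−1)) = 0
⇒ ψ₂ = [z₁(K₁−1)+z₂(K₂−1)] / [−(K₁−1)(K₂−1)] = 1.1397/1.5633 = 0.729
  1: x = 0.029, y = 0.238
  2: x = 0.971, y = 0.762

V/F (drum 2) = 0.729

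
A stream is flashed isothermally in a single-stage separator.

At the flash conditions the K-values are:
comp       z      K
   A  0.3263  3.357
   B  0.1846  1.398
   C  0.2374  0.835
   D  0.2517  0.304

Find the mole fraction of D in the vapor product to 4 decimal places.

y_D = 0.1393

Material balance + equilibrium reduce to Σ zᵢ(Kᵢ−1)/(1+β(Kᵢ−1)) = 0.
Check two-phase: ΣzᵢKᵢ = 1.6282 > 1 and Σzᵢ/Kᵢ = 1.3415 > 1, so g(0) = 0.6282 > 0 and g(1) = -0.3415 < 0.
Newton–Raphson from β = 0.5:
  β = 0.5000: g = 0.10293, g' = -0.6968 → β = 0.6477
Converged at β = 0.6477.
Compositions from xᵢ = zᵢ/(1+β(Kᵢ−1)), yᵢ = Kᵢxᵢ:
  A: x = 0.1291, y = 0.4336
  B: x = 0.1468, y = 0.2052
  C: x = 0.2658, y = 0.2219
  D: x = 0.4583, y = 0.1393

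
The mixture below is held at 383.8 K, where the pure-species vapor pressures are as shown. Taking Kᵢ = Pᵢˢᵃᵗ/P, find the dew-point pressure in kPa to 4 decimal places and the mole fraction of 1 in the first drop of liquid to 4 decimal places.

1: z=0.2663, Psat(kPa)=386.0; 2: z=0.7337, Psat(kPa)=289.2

At the dew point ψ → 1, so Σzᵢ/Kᵢ = 1 with Kᵢ = Pᵢˢᵃᵗ/P ⇒ 1/P = Σzᵢ/Pᵢˢᵃᵗ.
1/P = 0.2663/386.0 + 0.7337/289.2 = 0.0032269 ⇒ P = 309.8954 kPa
xᵢ = zᵢP/Pᵢˢᵃᵗ ⇒ x_1 = 0.2663·309.8954/386.0 = 0.2138

Pdew = 309.8954 kPa, x_1 = 0.2138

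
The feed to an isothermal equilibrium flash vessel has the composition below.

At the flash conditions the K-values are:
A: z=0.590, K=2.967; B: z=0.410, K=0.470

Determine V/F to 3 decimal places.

Rachford–Rice: g(V/F) = Σ zᵢ(Kᵢ−1)/(1+V/F(Kᵢ−1)) = 0.
Check two-phase: ΣzᵢKᵢ = 1.943 > 1 and Σzᵢ/Kᵢ = 1.071 > 1, so g(0) = 0.943 > 0 and g(1) = -0.071 < 0.
Newton–Raphson from V/F = 0.65:
  V/F = 0.650: g = 0.1778, g' = -0.708 → V/F = 0.901
  V/F = 0.901: g = 0.0025, g' = -0.719 → V/F = 0.905
Converged at V/F = 0.905.

V/F = 0.905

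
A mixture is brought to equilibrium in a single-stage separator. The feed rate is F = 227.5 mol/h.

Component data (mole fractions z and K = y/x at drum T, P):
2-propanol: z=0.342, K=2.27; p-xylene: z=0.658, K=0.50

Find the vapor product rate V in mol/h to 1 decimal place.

V = 37.7 mol/h

Let ψ = V/F and solve Σ zᵢ(Kᵢ−1)/(1+ψ(Kᵢ−1)) = 0.
Feasibility: ΣzᵢKᵢ = 1.105, Σzᵢ/Kᵢ = 1.467 — both > 1, two phases present.
Binary case is linear: z₁(K₁−1)(1+ψ(K₂−1)) + z₂(K₂−1)(1+ψ(K₁−1)) = 0
⇒ ψ = [z₁(K₁−1)+z₂(K₂−1)] / [−(K₁−1)(K₂−1)] = 0.1053/0.6350 = 0.166
Then V = ψ·F = 0.1659·227.5 = 37.7 mol/h and L = F − V = 189.8 mol/h.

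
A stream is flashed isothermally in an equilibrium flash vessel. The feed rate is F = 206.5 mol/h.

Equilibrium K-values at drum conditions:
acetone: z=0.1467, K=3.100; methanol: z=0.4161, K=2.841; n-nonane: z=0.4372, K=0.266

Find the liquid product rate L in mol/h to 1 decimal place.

L = 95.6 mol/h

Material balance + equilibrium reduce to Σ zᵢ(Kᵢ−1)/(1+V/F(Kᵢ−1)) = 0.
Feasibility: ΣzᵢKᵢ = 1.7532, Σzᵢ/Kᵢ = 1.8374 — both > 1, two phases present.
Newton iteration, V/F⁰ = 0.62:
  V/F = 0.6200: g = -0.09735, g' = -1.2229 → V/F = 0.5404
  V/F = 0.5404: g = -0.00356, g' = -1.1434 → V/F = 0.5373
Converged at V/F = 0.5373.
Then V = V/F·F = 0.5373·206.5 = 110.9 mol/h and L = F − V = 95.6 mol/h.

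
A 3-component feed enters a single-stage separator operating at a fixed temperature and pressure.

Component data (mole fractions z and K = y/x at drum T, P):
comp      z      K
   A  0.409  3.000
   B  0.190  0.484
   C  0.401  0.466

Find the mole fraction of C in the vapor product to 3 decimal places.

y_C = 0.251

Rachford–Rice: g(β) = Σ zᵢ(Kᵢ−1)/(1+β(Kᵢ−1)) = 0.
g(0) = ΣzᵢKᵢ − 1 = 0.506 and g(1) = 1 − Σzᵢ/Kᵢ = -0.389, so a root lies in (0, 1).
Newton iteration, β⁰ = 0.5:
  β = 0.500: g = -0.0153, g' = -0.714 → β = 0.479
Converged at β = 0.479.
Compositions from xᵢ = zᵢ/(1+β(Kᵢ−1)), yᵢ = Kᵢxᵢ:
  A: x = 0.209, y = 0.627
  B: x = 0.252, y = 0.122
  C: x = 0.539, y = 0.251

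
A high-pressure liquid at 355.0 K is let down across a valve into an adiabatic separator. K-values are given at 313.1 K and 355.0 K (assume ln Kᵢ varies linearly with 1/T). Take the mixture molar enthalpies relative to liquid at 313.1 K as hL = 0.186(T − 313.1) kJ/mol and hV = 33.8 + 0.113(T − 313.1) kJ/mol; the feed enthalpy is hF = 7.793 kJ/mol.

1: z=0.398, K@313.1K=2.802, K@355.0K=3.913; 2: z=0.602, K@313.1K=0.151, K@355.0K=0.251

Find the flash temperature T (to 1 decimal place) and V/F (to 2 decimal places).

T = 322.2 K, V/F = 0.18

Adiabatic flash: solve Rachford–Rice at each trial T, then check hF = ψ·hV(T) + (1−ψ)·hL(T).
  T = 313.1 K: K = (2.802, 0.151), RR gives ψ = 0.135, H_out = 4.553 kJ/mol
  T = 355.0 K: K = (3.913, 0.251), RR gives ψ = 0.325, H_out = 17.776 kJ/mol
  T = 334.1 K: K = (3.347, 0.198), RR gives ψ = 0.240, H_out = 11.642 kJ/mol
  T = 323.6 K: K = (3.071, 0.174), RR gives ψ = 0.191, H_out = 8.263 kJ/mol
  T = 318.4 K: K = (2.937, 0.162), RR gives ψ = 0.164, H_out = 6.475 kJ/mol
  T = 321.0 K: K = (3.004, 0.168), RR gives ψ = 0.178, H_out = 7.380 kJ/mol
  T = 322.3 K: K = (3.038, 0.171), RR gives ψ = 0.185, H_out = 7.824 kJ/mol
Linear interpolation between T = 321.0 (H_out = 7.380) and T = 322.3 (H_out = 7.824) on hF = 7.793 gives T ≈ 322.2 K, at which ψ = 0.18.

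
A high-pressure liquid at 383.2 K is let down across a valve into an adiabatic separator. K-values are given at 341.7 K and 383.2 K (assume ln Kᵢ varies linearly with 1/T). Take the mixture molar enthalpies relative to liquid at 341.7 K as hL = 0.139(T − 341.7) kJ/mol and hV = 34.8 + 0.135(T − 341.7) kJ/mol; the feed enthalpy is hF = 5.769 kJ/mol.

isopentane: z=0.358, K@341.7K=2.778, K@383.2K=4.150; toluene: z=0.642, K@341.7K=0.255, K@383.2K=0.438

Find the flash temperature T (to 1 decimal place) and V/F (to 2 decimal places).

Adiabatic flash: solve Rachford–Rice at each trial T, then check hF = ψ·hV(T) + (1−ψ)·hL(T).
  T = 341.7 K: K = (2.778, 0.255), RR gives ψ = 0.119, H_out = 4.157 kJ/mol
  T = 383.2 K: K = (4.150, 0.438), RR gives ψ = 0.433, H_out = 20.772 kJ/mol
  T = 362.4 K: K = (3.433, 0.339), RR gives ψ = 0.278, H_out = 12.525 kJ/mol
  T = 352.0 K: K = (3.096, 0.295), RR gives ψ = 0.202, H_out = 8.440 kJ/mol
  T = 346.9 K: K = (2.937, 0.275), RR gives ψ = 0.162, H_out = 6.363 kJ/mol
  T = 344.3 K: K = (2.857, 0.265), RR gives ψ = 0.141, H_out = 5.274 kJ/mol
  T = 345.6 K: K = (2.897, 0.270), RR gives ψ = 0.152, H_out = 5.822 kJ/mol
Linear interpolation between T = 344.3 (H_out = 5.274) and T = 345.6 (H_out = 5.822) on hF = 5.769 gives T ≈ 345.5 K, at which ψ = 0.15.

T = 345.5 K, V/F = 0.15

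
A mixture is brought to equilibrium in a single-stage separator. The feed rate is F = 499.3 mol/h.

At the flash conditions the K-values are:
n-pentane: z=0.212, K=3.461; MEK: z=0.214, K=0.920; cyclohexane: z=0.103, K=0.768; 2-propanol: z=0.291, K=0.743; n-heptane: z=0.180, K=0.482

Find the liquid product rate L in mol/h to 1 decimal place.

Let β = V/F and solve Σ zᵢ(Kᵢ−1)/(1+β(Kᵢ−1)) = 0.
Check two-phase: ΣzᵢKᵢ = 1.313 > 1 and Σzᵢ/Kᵢ = 1.193 > 1, so g(0) = 0.313 > 0 and g(1) = -0.193 < 0.
Iterate (Newton) starting at β = 0.5:
  β = 0.500: g = -0.0226, g' = -0.380 → β = 0.441
  β = 0.441: g = 0.0008, g' = -0.409 → β = 0.443
Converged at β = 0.443.
Then V = β·F = 0.4426·499.3 = 221.0 mol/h and L = F − V = 278.3 mol/h.

L = 278.3 mol/h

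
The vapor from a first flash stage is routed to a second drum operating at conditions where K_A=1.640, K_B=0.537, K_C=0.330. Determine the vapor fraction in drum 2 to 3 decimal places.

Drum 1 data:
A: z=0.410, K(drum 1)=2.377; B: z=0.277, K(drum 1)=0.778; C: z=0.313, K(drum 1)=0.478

V/F (drum 2) = 0.219

Drum 1:
Let ψ₁ = V/F and solve Σ zᵢ(Kᵢ−1)/(1+ψ₁(Kᵢ−1)) = 0.
Feasibility: ΣzᵢKᵢ = 1.340, Σzᵢ/Kᵢ = 1.183 — both > 1, two phases present.
Newton iteration, ψ₁⁰ = 0.5:
  ψ₁ = 0.500: g = 0.0441, g' = -0.446 → ψ₁ = 0.599
  ψ₁ = 0.599: g = 0.0008, g' = -0.432 → ψ₁ = 0.601
Converged at ψ₁ = 0.601.
Drum-1 compositions:
  A: x = 0.224, y = 0.533
  B: x = 0.320, y = 0.249
  C: x = 0.456, y = 0.218
Drum-2 feed = drum-1 vapor: z₂ = (0.5334, 0.2487, 0.2180).
Drum 2:
Newton–Raphson from ψ₂ = 0.5:
  ψ₂ = 0.500: g = -0.1108, g' = -0.437 → ψ₂ = 0.246
  ψ₂ = 0.246: g = -0.0100, g' = -0.371 → ψ₂ = 0.219
Converged at ψ₂ = 0.219.
  A: x = 0.468, y = 0.767
  B: x = 0.277, y = 0.149
  C: x = 0.256, y = 0.084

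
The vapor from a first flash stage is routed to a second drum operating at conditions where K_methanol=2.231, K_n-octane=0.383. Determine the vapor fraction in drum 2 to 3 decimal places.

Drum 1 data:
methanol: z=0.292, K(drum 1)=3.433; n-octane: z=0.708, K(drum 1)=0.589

V/F (drum 2) = 0.395

Drum 1:
Newton–Raphson from ψ₁ = 0.5:
  ψ₁ = 0.500: g = -0.0457, g' = -0.541 → ψ₁ = 0.416
  ψ₁ = 0.416: g = 0.0024, g' = -0.601 → ψ₁ = 0.419
Converged at ψ₁ = 0.419.
Drum-1 compositions:
  methanol: x = 0.145, y = 0.496
  n-octane: x = 0.855, y = 0.504
Drum-2 feed = drum-1 vapor: z₂ = (0.4961, 0.5039).
Drum 2:
Iterate (Newton) starting at ψ₂ = 0.52:
  ψ₂ = 0.520: g = -0.0854, g' = -0.695 → ψ₂ = 0.397
  ψ₂ = 0.397: g = -0.0016, g' = -0.676 → ψ₂ = 0.395
Converged at ψ₂ = 0.395.
  methanol: x = 0.334, y = 0.745
  n-octane: x = 0.666, y = 0.255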